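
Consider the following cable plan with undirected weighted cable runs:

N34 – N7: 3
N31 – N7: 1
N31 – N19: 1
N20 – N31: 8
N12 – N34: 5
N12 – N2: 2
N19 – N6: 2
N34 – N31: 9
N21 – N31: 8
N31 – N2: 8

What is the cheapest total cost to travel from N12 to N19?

10

Shortest distances from N12:
N12: 0
N2: 2  (via N12)
N34: 5  (via N12)
N7: 8  (via N34)
N31: 9  (via N7)
N19: 10  (via N31)
Shortest route: N12 → N34 → N7 → N31 → N19 = 10.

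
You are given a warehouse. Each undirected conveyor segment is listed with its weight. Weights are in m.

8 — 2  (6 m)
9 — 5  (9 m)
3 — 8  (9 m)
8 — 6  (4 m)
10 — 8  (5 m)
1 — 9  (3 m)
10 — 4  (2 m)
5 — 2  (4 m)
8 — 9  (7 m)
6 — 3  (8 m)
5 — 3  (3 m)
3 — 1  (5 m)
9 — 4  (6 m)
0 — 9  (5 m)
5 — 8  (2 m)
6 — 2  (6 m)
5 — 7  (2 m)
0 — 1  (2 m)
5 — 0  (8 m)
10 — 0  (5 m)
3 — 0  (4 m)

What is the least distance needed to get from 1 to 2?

12 m

Compare a few routes:
1 - 3 - 5 - 2: 5+3+4 = 12
1 - 0 - 3 - 5 - 2: 2+4+3+4 = 13
1 - 0 - 5 - 2: 2+8+4 = 14
1 - 3 - 5 - 8 - 2: 5+3+2+6 = 16
The minimum is 12 m via 1 - 3 - 5 - 2.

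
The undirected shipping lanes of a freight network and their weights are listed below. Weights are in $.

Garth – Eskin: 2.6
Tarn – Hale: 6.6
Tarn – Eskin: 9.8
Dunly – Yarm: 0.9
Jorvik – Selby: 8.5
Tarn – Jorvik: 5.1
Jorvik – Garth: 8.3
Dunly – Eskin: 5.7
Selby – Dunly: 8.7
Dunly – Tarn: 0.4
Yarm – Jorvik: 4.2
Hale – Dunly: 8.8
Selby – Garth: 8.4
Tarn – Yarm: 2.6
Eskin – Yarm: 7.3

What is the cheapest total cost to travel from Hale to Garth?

Candidate routes:
Hale - Tarn - Dunly - Eskin - Garth: 6.6+0.4+5.7+2.6 = 15.3
Hale - Tarn - Dunly - Yarm - Eskin - Garth: 6.6+0.4+0.9+7.3+2.6 = 17.8
Hale - Dunly - Eskin - Garth: 8.8+5.7+2.6 = 17.1
The minimum is $15.3 via Hale - Tarn - Dunly - Eskin - Garth.

$15.3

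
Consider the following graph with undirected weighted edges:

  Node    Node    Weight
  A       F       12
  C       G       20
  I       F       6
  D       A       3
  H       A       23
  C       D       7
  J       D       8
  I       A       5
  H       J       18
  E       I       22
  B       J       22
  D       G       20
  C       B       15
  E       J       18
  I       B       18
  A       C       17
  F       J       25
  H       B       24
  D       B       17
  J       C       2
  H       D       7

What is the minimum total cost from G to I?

Candidate routes:
G–D–A–F–I: 20+3+12+6 = 41
G–C–J–D–A–I: 20+2+8+3+5 = 38
G–C–D–A–I: 20+7+3+5 = 35
G–D–A–I: 20+3+5 = 28
Cheapest is G–D–A–I at 28.

28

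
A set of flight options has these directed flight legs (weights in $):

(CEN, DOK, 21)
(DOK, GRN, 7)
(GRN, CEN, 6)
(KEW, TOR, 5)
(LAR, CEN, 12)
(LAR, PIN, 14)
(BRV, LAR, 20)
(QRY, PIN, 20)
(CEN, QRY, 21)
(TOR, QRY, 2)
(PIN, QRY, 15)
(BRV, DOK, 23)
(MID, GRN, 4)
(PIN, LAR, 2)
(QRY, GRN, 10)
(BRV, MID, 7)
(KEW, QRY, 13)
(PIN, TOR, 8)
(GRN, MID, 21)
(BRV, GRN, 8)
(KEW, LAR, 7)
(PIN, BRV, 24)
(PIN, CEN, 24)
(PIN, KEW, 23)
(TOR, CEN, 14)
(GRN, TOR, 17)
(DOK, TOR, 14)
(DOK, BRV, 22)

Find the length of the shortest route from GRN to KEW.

$62

Compare a few routes:
GRN - TOR - QRY - PIN - KEW: 17+2+20+23 = 62
GRN - CEN - DOK - TOR - QRY - PIN - KEW: 6+21+14+2+20+23 = 86
GRN - TOR - CEN - QRY - PIN - KEW: 17+14+21+20+23 = 95
GRN - CEN - QRY - PIN - KEW: 6+21+20+23 = 70
The minimum is $62 via GRN - TOR - QRY - PIN - KEW.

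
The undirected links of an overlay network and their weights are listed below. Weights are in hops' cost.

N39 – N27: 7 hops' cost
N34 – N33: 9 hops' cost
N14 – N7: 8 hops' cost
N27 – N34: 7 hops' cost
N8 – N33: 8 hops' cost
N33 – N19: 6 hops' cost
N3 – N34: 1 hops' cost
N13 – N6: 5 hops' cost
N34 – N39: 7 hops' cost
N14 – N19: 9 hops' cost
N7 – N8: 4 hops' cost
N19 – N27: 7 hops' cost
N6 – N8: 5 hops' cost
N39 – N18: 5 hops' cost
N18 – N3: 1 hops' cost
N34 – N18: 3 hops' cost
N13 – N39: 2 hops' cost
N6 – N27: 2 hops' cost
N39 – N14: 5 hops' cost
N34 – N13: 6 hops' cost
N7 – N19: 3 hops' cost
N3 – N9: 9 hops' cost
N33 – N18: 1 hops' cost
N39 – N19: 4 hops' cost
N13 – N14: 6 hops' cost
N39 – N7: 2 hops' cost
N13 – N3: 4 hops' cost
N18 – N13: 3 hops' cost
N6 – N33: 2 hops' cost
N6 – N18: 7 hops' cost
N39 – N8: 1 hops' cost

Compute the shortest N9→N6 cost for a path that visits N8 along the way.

21 hops' cost

Best N9 to N8: N9–N3–N18–N39–N8 costing 16
Best N8 to N6: N8–N6 costing 5
Total via N8: 16 + 5 = 21 hops' cost.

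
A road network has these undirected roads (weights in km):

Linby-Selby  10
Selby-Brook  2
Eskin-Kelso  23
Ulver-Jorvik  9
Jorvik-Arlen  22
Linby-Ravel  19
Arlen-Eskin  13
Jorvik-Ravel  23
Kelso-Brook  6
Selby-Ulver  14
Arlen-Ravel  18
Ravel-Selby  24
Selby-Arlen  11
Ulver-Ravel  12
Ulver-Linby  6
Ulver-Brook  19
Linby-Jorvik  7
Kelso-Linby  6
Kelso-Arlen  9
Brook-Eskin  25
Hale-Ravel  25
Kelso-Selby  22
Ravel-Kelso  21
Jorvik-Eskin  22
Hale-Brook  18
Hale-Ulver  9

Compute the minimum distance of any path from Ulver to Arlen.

Settle nodes by increasing distance from Ulver:
Ulver: 0
Linby: 6  (via Ulver)
Jorvik: 9  (via Ulver)
Hale: 9  (via Ulver)
Kelso: 12  (via Linby)
Ravel: 12  (via Ulver)
Selby: 14  (via Ulver)
Brook: 16  (via Selby)
Arlen: 21  (via Kelso)
Shortest route: Ulver → Linby → Kelso → Arlen = 21 km.

21 km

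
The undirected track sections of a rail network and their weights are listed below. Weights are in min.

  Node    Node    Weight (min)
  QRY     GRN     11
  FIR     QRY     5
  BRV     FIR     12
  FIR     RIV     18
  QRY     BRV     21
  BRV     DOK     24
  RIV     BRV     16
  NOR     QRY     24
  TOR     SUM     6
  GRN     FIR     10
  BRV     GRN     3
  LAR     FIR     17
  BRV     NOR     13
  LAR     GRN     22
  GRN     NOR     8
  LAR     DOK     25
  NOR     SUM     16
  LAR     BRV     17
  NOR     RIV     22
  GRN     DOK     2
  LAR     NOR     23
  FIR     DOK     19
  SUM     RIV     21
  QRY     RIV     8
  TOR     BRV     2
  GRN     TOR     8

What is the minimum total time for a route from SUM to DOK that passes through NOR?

Best SUM to NOR: SUM → NOR costing 16
Best NOR to DOK: NOR → GRN → DOK costing 10
Total via NOR: 16 + 10 = 26 min.

26 min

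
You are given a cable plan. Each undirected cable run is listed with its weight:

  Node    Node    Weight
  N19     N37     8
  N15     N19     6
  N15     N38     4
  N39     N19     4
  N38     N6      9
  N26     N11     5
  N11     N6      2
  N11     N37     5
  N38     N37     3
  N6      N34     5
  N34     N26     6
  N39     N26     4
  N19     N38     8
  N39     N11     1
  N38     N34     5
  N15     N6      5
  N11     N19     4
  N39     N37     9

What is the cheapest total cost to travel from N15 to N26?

12

Shortest distances from N15:
N15: 0
N38: 4  (via N15)
N6: 5  (via N15)
N19: 6  (via N15)
N11: 7  (via N6)
N37: 7  (via N38)
N39: 8  (via N11)
N34: 9  (via N38)
N26: 12  (via N11)
Shortest route: N15–N6–N11–N26 = 12.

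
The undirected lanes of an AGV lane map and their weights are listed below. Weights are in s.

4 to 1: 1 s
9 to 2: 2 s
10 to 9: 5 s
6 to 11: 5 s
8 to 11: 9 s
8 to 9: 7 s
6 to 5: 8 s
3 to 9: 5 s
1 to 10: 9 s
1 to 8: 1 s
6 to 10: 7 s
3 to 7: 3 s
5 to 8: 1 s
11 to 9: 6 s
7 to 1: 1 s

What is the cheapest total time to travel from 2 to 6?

Shortest distances from 2:
2: 0
9: 2  (via 2)
3: 7  (via 9)
10: 7  (via 9)
11: 8  (via 9)
8: 9  (via 9)
1: 10  (via 8)
5: 10  (via 8)
7: 10  (via 3)
4: 11  (via 1)
6: 13  (via 11)
Shortest route: 2–9–11–6 = 13 s.

13 s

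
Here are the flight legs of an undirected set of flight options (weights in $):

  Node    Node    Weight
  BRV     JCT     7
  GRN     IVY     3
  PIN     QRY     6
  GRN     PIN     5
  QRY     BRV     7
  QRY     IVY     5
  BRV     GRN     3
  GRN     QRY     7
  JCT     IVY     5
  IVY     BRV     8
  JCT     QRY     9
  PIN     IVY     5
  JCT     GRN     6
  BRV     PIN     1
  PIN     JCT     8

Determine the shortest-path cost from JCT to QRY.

Running Dijkstra from JCT:
JCT: 0
IVY: 5  (via JCT)
GRN: 6  (via JCT)
BRV: 7  (via JCT)
PIN: 8  (via JCT)
QRY: 9  (via JCT)
Shortest route: JCT → QRY = $9.

$9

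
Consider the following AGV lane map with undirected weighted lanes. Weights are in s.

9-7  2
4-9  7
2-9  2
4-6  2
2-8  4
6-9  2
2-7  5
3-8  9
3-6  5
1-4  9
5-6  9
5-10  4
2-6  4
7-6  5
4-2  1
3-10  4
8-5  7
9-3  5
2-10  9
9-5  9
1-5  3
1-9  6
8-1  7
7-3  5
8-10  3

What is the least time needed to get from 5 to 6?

9 s

Enumerating some paths:
5 → 6: 9 = 9
5 → 9 → 6: 9+2 = 11
5 → 1 → 9 → 6: 3+6+2 = 11
Cheapest is 5 → 6 at 9 s.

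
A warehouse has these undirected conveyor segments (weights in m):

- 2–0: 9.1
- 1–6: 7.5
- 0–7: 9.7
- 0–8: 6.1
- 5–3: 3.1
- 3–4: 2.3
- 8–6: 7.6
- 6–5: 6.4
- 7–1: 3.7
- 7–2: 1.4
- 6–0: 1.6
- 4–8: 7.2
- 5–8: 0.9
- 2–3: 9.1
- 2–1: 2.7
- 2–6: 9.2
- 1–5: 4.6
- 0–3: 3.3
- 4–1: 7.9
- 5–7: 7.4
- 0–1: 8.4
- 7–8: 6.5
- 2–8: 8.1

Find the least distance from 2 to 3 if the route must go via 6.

Best 2 to 6: 2–6 costing 9.2
Best 6 to 3: 6–0–3 costing 4.9
Total via 6: 9.2 + 4.9 = 14.1 m.

14.1 m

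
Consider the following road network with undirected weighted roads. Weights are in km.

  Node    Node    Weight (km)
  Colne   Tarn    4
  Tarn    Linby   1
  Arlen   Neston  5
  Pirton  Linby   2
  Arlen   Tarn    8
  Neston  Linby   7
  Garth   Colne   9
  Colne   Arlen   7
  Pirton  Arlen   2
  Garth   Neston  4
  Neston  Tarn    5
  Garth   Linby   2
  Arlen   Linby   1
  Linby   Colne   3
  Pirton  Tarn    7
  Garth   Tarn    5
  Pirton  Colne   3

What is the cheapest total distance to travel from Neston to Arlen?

5 km

Settle nodes by increasing distance from Neston:
Neston: 0
Garth: 4  (via Neston)
Arlen: 5  (via Neston)
Shortest route: Neston–Arlen = 5 km.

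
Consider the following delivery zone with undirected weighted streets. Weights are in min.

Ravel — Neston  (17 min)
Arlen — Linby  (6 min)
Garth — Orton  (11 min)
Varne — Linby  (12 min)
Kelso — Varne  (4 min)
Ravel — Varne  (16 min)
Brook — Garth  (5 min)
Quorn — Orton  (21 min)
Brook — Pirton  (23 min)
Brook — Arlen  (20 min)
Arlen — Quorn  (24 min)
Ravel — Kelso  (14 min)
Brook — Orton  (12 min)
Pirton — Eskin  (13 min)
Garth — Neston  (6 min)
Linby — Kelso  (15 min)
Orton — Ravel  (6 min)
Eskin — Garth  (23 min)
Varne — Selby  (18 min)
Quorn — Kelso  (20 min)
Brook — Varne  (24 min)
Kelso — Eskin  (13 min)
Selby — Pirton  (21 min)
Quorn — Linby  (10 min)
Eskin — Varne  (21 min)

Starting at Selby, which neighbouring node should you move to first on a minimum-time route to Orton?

Enumerating some paths:
Selby - Varne - Brook - Orton: 18+24+12 = 54
Selby - Varne - Kelso - Ravel - Orton: 18+4+14+6 = 42
Selby - Varne - Ravel - Orton: 18+16+6 = 40
The minimum is 40 min via Selby - Varne - Ravel - Orton.
So from Selby the first move is to Varne.

Varne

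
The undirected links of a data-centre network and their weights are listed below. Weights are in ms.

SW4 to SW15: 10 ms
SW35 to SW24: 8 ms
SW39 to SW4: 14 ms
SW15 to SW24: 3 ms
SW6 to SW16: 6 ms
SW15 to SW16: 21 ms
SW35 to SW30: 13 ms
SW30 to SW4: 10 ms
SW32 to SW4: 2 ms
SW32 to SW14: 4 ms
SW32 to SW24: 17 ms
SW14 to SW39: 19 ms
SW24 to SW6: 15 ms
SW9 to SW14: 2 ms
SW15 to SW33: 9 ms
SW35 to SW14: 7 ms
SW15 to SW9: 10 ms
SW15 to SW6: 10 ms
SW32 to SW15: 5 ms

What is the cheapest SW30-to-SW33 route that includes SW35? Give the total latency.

33 ms

Shortest SW30→SW35: SW30 → SW35 = 13
Best SW35 to SW33: SW35 → SW24 → SW15 → SW33 costing 20
Total via SW35: 13 + 20 = 33 ms.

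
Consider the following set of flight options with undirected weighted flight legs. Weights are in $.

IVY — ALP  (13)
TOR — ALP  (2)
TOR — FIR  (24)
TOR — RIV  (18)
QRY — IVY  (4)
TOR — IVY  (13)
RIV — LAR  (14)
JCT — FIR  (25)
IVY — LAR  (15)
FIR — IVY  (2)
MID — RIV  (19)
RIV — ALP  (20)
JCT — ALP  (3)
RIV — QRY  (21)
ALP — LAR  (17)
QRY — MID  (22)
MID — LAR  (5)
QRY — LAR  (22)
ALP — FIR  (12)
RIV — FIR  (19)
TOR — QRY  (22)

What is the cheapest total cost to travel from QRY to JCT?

$20

Compare a few routes:
QRY → IVY → TOR → ALP → JCT: 4+13+2+3 = 22
QRY → TOR → ALP → JCT: 22+2+3 = 27
QRY → IVY → ALP → JCT: 4+13+3 = 20
QRY → IVY → FIR → ALP → JCT: 4+2+12+3 = 21
Cheapest is QRY → IVY → ALP → JCT at $20.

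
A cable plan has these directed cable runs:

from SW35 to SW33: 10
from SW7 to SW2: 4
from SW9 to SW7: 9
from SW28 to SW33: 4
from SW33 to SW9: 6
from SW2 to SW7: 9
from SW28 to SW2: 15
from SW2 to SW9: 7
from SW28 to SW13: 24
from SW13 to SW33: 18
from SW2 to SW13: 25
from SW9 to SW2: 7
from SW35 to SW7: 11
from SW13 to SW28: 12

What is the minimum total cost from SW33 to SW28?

Settle nodes by increasing distance from SW33:
SW33: 0
SW9: 6  (via SW33)
SW2: 13  (via SW9)
SW7: 15  (via SW9)
SW13: 38  (via SW2)
SW28: 50  (via SW13)
Shortest route: SW33 → SW9 → SW2 → SW13 → SW28 = 50.

50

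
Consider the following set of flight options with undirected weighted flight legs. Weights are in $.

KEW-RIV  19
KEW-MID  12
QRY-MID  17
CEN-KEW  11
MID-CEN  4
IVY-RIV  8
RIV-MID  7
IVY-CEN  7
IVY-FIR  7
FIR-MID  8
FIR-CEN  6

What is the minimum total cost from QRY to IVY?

$28

Shortest distances from QRY:
QRY: 0
MID: 17  (via QRY)
CEN: 21  (via MID)
RIV: 24  (via MID)
FIR: 25  (via MID)
IVY: 28  (via CEN)
Shortest route: QRY–MID–CEN–IVY = $28.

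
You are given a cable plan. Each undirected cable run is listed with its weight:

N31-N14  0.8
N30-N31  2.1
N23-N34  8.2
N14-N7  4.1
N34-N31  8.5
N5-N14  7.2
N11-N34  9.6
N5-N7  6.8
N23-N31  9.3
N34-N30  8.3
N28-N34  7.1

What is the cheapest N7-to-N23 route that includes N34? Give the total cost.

21.6

Shortest N7→N34: N7–N14–N31–N34 = 13.4
Best N34 to N23: N34–N23 costing 8.2
Total via N34: 13.4 + 8.2 = 21.6.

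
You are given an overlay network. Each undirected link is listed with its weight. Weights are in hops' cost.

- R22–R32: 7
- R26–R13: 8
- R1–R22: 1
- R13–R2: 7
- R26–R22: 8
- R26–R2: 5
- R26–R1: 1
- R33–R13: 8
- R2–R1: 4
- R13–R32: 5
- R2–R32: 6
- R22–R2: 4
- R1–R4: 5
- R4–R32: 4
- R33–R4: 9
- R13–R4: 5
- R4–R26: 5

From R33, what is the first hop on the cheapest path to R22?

Compare a few routes:
R33–R4–R1–R22: 9+5+1 = 15
R33–R13–R26–R1–R22: 8+8+1+1 = 18
R33–R13–R4–R1–R22: 8+5+5+1 = 19
R33–R4–R26–R1–R22: 9+5+1+1 = 16
The minimum is 15 hops' cost via R33–R4–R1–R22.
So from R33 the first move is to R4.

R4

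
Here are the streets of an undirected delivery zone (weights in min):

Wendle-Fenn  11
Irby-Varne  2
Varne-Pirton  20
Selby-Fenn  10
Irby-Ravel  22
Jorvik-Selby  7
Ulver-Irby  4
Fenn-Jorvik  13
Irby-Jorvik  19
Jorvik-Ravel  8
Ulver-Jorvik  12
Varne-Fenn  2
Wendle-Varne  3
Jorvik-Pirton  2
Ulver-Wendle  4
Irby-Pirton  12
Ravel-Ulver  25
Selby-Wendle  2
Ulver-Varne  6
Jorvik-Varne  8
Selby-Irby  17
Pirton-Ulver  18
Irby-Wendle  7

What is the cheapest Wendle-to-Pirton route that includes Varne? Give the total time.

Best Wendle to Varne: Wendle–Varne costing 3
Best Varne to Pirton: Varne–Jorvik–Pirton costing 10
Total via Varne: 3 + 10 = 13 min.

13 min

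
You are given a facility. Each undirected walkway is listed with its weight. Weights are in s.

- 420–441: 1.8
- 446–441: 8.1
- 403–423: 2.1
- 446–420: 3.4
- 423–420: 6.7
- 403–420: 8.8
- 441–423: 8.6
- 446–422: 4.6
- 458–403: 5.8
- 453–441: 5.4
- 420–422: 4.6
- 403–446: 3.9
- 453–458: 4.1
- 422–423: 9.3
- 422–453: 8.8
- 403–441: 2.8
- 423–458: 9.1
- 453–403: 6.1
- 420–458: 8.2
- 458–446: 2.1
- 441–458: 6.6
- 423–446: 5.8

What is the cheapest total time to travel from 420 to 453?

Enumerating some paths:
420 - 458 - 453: 8.2+4.1 = 12.3
420 - 441 - 403 - 453: 1.8+2.8+6.1 = 10.7
420 - 441 - 453: 1.8+5.4 = 7.2
420 - 446 - 458 - 453: 3.4+2.1+4.1 = 9.6
The minimum is 7.2 s via 420 - 441 - 453.

7.2 s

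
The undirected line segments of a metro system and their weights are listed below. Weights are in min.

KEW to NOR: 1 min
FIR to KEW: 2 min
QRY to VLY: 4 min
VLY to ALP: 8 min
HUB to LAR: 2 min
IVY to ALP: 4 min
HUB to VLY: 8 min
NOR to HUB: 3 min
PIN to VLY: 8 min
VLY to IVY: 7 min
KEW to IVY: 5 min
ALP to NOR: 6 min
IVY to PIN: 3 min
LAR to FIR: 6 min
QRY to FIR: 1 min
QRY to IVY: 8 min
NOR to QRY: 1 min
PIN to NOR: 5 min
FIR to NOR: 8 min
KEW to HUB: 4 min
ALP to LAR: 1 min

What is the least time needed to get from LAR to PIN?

8 min

Shortest distances from LAR:
LAR: 0
ALP: 1  (via LAR)
HUB: 2  (via LAR)
IVY: 5  (via ALP)
NOR: 5  (via HUB)
FIR: 6  (via LAR)
KEW: 6  (via HUB)
QRY: 6  (via NOR)
PIN: 8  (via IVY)
Shortest route: LAR → ALP → IVY → PIN = 8 min.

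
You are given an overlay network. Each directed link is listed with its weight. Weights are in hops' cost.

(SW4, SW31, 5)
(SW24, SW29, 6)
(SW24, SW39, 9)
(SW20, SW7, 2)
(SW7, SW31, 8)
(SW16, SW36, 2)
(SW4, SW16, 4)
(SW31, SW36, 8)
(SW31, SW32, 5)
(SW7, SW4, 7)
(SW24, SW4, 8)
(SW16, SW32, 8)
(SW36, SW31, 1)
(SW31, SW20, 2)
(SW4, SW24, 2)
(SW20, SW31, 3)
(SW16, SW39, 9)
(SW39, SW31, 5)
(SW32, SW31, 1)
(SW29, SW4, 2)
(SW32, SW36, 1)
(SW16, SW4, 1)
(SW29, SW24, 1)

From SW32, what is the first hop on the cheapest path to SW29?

SW31

Enumerating some paths:
SW32–SW36–SW31–SW20–SW7–SW4–SW24–SW29: 1+1+2+2+7+2+6 = 21
SW32–SW31–SW20–SW7–SW4–SW24–SW29: 1+2+2+7+2+6 = 20
The minimum is 20 hops' cost via SW32–SW31–SW20–SW7–SW4–SW24–SW29.
So from SW32 the first move is to SW31.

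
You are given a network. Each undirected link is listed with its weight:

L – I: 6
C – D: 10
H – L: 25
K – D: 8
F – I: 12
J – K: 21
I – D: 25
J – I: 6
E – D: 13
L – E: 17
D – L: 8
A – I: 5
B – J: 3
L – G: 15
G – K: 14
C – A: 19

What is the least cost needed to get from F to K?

34

Candidate routes:
F - I - L - D - K: 12+6+8+8 = 34
F - I - J - K: 12+6+21 = 39
F - I - D - K: 12+25+8 = 45
Cheapest is F - I - L - D - K at 34.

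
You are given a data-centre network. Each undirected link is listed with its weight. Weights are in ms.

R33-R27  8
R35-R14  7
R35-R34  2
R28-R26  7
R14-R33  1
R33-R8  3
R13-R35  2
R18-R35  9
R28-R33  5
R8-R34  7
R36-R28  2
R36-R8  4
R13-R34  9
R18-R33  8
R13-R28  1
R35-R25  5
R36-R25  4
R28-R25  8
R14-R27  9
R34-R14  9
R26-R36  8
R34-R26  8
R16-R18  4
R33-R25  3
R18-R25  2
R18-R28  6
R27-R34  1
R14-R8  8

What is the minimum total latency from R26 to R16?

17 ms

Settle nodes by increasing distance from R26:
R26: 0
R28: 7  (via R26)
R34: 8  (via R26)
R13: 8  (via R28)
R36: 8  (via R26)
R27: 9  (via R34)
R35: 10  (via R34)
R8: 12  (via R36)
R25: 12  (via R36)
R33: 12  (via R28)
R18: 13  (via R28)
R14: 13  (via R33)
R16: 17  (via R18)
Shortest route: R26–R28–R18–R16 = 17 ms.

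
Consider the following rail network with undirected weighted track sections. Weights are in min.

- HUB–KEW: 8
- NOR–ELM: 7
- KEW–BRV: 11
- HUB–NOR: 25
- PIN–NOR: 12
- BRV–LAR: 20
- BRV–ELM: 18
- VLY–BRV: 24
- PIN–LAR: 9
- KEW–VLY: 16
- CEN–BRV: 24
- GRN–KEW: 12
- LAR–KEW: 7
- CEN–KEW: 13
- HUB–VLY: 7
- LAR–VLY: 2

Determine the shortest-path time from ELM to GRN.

41 min

Settle nodes by increasing distance from ELM:
ELM: 0
NOR: 7  (via ELM)
BRV: 18  (via ELM)
PIN: 19  (via NOR)
LAR: 28  (via PIN)
KEW: 29  (via BRV)
VLY: 30  (via LAR)
HUB: 32  (via NOR)
GRN: 41  (via KEW)
Shortest route: ELM → BRV → KEW → GRN = 41 min.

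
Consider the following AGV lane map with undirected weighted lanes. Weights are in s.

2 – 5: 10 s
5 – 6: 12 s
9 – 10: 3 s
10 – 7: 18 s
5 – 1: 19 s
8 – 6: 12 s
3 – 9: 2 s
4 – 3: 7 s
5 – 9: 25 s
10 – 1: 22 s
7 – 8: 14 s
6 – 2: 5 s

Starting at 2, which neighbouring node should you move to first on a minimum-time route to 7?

6

Candidate routes:
2 - 5 - 6 - 8 - 7: 10+12+12+14 = 48
2 - 6 - 8 - 7: 5+12+14 = 31
2 - 5 - 9 - 10 - 7: 10+25+3+18 = 56
Cheapest is 2 - 6 - 8 - 7 at 31 s.
So from 2 the first move is to 6.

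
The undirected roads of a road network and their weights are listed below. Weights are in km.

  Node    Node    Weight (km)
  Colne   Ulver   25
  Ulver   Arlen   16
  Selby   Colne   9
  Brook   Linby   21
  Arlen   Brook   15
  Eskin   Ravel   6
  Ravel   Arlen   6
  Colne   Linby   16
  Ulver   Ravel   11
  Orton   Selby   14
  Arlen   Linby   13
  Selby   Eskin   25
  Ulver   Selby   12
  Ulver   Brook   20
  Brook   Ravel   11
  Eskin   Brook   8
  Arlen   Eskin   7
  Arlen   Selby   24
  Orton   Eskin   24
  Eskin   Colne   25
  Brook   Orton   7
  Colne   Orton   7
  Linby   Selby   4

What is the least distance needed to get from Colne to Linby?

Enumerating some paths:
Colne–Selby–Linby: 9+4 = 13
Colne–Linby: 16 = 16
Cheapest is Colne–Selby–Linby at 13 km.

13 km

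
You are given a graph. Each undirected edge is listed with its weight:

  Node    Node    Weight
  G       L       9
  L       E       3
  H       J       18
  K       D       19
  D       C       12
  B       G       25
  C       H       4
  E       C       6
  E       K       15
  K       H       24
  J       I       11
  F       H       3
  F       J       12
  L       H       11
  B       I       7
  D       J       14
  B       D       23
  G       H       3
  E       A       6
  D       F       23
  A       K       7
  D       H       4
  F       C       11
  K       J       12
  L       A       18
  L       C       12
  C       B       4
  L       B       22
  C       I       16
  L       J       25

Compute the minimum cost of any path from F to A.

Running Dijkstra from F:
F: 0
H: 3  (via F)
G: 6  (via H)
C: 7  (via H)
D: 7  (via H)
B: 11  (via C)
J: 12  (via F)
E: 13  (via C)
L: 14  (via H)
I: 18  (via B)
A: 19  (via E)
Shortest route: F–H–C–E–A = 19.

19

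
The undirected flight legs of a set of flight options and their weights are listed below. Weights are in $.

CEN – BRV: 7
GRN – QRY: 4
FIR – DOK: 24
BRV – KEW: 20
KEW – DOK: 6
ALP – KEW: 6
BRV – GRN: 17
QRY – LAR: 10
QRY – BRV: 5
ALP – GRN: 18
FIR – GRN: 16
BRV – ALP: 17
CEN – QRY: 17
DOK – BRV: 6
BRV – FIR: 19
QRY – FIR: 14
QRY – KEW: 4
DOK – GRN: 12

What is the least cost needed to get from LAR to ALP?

$20

Settle nodes by increasing distance from LAR:
LAR: 0
QRY: 10  (via LAR)
GRN: 14  (via QRY)
KEW: 14  (via QRY)
BRV: 15  (via QRY)
DOK: 20  (via KEW)
ALP: 20  (via KEW)
Shortest route: LAR–QRY–KEW–ALP = $20.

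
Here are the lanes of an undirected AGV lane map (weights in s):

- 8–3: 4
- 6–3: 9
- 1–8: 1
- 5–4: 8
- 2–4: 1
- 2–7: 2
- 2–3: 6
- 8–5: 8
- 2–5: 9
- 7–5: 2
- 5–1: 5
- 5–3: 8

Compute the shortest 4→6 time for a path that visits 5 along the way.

22 s

Shortest 4→5: 4–2–7–5 = 5
Shortest 5→6: 5–3–6 = 17
Total via 5: 5 + 17 = 22 s.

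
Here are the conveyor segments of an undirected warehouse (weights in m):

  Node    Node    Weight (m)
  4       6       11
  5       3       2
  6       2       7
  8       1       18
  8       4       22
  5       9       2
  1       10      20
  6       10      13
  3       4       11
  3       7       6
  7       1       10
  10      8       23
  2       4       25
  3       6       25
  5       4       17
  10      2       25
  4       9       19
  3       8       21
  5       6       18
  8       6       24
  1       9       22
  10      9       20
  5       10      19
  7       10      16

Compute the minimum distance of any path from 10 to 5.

Enumerating some paths:
10 - 5: 19 = 19
10 - 9 - 5: 20+2 = 22
Cheapest is 10 - 5 at 19 m.

19 m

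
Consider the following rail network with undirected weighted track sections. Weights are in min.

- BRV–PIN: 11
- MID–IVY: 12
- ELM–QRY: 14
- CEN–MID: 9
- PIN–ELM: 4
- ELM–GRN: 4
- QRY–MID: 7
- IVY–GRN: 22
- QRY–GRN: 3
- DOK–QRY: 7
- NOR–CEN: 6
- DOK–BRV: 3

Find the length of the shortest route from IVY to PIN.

30 min

Shortest distances from IVY:
IVY: 0
MID: 12  (via IVY)
QRY: 19  (via MID)
CEN: 21  (via MID)
GRN: 22  (via IVY)
ELM: 26  (via GRN)
DOK: 26  (via QRY)
NOR: 27  (via CEN)
BRV: 29  (via DOK)
PIN: 30  (via ELM)
Shortest route: IVY–GRN–ELM–PIN = 30 min.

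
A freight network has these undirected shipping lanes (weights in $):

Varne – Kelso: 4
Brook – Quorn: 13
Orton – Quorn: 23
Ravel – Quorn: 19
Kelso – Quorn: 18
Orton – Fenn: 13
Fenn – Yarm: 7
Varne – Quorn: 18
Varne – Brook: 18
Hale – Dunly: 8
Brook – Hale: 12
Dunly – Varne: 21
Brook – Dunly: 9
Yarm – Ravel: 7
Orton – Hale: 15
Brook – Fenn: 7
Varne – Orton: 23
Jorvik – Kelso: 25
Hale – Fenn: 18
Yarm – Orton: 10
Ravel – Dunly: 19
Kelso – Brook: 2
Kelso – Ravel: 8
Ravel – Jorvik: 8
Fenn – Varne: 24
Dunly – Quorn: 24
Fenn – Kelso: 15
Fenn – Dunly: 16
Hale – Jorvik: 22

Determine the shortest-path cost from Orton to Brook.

$20

Candidate routes:
Orton–Fenn–Brook: 13+7 = 20
Orton–Yarm–Fenn–Brook: 10+7+7 = 24
The minimum is $20 via Orton–Fenn–Brook.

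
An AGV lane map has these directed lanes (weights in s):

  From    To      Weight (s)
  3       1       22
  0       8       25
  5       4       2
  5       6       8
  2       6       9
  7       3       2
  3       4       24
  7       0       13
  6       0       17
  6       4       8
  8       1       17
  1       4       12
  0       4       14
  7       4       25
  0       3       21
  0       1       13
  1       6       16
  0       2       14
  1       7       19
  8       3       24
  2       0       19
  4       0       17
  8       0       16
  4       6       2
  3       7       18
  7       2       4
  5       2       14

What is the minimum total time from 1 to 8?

Running Dijkstra from 1:
1: 0
4: 12  (via 1)
6: 14  (via 4)
7: 19  (via 1)
3: 21  (via 7)
2: 23  (via 7)
0: 29  (via 4)
8: 54  (via 0)
Shortest route: 1 → 4 → 0 → 8 = 54 s.

54 s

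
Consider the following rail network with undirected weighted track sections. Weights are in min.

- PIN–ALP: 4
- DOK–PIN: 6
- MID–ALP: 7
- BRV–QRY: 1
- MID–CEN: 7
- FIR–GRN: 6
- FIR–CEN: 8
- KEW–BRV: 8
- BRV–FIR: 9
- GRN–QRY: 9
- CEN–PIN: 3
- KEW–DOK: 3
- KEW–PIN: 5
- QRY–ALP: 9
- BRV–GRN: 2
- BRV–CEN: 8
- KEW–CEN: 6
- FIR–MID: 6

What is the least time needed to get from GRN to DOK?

Candidate routes:
GRN - BRV - KEW - DOK: 2+8+3 = 13
GRN - BRV - CEN - KEW - DOK: 2+8+6+3 = 19
The minimum is 13 min via GRN - BRV - KEW - DOK.

13 min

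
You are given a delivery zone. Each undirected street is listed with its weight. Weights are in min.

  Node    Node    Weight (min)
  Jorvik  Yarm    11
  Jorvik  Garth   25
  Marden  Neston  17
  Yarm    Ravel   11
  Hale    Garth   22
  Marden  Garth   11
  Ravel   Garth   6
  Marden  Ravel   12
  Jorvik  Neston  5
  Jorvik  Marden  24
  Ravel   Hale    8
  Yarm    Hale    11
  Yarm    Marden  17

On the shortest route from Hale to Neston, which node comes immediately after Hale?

Yarm

Candidate routes:
Hale–Ravel–Garth–Marden–Neston: 8+6+11+17 = 42
Hale–Yarm–Jorvik–Neston: 11+11+5 = 27
Hale–Ravel–Yarm–Jorvik–Neston: 8+11+11+5 = 35
Hale–Ravel–Marden–Neston: 8+12+17 = 37
The minimum is 27 min via Hale–Yarm–Jorvik–Neston.
So from Hale the first move is to Yarm.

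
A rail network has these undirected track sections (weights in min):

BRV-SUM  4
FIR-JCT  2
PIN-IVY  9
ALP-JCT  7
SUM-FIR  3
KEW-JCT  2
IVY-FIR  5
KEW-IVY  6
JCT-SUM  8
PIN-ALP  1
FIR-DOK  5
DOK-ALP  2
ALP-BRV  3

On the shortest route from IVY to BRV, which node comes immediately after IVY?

FIR

Enumerating some paths:
IVY → FIR → SUM → BRV: 5+3+4 = 12
IVY → PIN → ALP → BRV: 9+1+3 = 13
Cheapest is IVY → FIR → SUM → BRV at 12 min.
So from IVY the first move is to FIR.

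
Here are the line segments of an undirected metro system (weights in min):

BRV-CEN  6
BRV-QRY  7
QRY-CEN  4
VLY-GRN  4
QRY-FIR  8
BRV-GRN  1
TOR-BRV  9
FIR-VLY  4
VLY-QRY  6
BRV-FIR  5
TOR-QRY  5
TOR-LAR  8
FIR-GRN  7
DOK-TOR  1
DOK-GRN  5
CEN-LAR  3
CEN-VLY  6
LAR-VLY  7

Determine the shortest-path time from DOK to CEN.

Running Dijkstra from DOK:
DOK: 0
TOR: 1  (via DOK)
GRN: 5  (via DOK)
QRY: 6  (via TOR)
BRV: 6  (via GRN)
VLY: 9  (via GRN)
LAR: 9  (via TOR)
CEN: 10  (via QRY)
Shortest route: DOK–TOR–QRY–CEN = 10 min.

10 min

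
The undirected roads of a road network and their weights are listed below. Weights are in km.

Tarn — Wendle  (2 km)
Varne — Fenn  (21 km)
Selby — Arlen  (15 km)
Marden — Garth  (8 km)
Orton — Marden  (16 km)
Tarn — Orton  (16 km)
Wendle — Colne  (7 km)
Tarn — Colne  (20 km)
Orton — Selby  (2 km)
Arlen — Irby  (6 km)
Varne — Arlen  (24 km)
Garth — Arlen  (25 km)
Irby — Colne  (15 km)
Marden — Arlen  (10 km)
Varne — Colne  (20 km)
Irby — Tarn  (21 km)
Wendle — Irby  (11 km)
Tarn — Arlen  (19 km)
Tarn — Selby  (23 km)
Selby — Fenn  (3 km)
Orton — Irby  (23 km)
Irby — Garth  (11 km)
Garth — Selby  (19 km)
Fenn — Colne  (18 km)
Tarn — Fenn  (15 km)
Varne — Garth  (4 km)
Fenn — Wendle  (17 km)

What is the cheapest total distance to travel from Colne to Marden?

31 km

Compare a few routes:
Colne–Varne–Garth–Marden: 20+4+8 = 32
Colne–Irby–Arlen–Marden: 15+6+10 = 31
Colne–Wendle–Irby–Arlen–Marden: 7+11+6+10 = 34
Colne–Irby–Garth–Marden: 15+11+8 = 34
The minimum is 31 km via Colne–Irby–Arlen–Marden.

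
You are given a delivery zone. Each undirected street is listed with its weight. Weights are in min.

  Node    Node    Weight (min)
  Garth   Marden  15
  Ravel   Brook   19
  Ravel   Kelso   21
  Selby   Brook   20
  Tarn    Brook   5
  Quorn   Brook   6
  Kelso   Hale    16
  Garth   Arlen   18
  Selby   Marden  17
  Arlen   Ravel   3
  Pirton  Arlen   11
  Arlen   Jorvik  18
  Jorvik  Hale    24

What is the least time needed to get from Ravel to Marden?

Running Dijkstra from Ravel:
Ravel: 0
Arlen: 3  (via Ravel)
Pirton: 14  (via Arlen)
Brook: 19  (via Ravel)
Garth: 21  (via Arlen)
Jorvik: 21  (via Arlen)
Kelso: 21  (via Ravel)
Tarn: 24  (via Brook)
Quorn: 25  (via Brook)
Marden: 36  (via Garth)
Shortest route: Ravel–Arlen–Garth–Marden = 36 min.

36 min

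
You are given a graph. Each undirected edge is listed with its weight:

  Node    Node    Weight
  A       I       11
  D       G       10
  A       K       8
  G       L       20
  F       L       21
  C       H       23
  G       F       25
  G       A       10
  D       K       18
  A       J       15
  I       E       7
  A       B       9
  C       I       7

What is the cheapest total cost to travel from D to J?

Compare a few routes:
D - K - A - J: 18+8+15 = 41
D - G - A - J: 10+10+15 = 35
The minimum is 35 via D - G - A - J.

35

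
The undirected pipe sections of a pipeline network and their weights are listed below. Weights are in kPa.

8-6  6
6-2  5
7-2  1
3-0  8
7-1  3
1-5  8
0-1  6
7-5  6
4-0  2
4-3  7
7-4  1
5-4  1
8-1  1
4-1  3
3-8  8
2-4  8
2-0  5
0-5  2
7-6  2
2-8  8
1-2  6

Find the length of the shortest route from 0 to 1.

Enumerating some paths:
0–4–7–1: 2+1+3 = 6
0–4–1: 2+3 = 5
0–5–4–1: 2+1+3 = 6
The minimum is 5 kPa via 0–4–1.

5 kPa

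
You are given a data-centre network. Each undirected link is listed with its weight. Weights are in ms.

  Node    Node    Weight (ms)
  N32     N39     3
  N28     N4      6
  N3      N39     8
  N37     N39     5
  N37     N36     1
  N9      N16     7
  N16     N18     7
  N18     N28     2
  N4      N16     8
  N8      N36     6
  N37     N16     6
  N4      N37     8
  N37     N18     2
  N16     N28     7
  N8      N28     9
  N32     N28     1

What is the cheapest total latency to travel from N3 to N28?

12 ms

Shortest distances from N3:
N3: 0
N39: 8  (via N3)
N32: 11  (via N39)
N28: 12  (via N32)
Shortest route: N3–N39–N32–N28 = 12 ms.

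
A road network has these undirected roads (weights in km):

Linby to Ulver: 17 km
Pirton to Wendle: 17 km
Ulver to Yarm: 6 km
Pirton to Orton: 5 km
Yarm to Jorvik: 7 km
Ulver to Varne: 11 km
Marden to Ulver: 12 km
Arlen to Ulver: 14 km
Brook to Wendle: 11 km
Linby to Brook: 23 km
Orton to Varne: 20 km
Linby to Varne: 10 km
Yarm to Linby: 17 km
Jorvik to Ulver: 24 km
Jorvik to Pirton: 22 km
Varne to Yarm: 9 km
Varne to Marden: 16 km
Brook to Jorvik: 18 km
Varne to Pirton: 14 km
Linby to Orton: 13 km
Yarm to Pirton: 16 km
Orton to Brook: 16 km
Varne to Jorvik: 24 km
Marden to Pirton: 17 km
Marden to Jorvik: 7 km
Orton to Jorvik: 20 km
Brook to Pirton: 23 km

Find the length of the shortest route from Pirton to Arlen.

Running Dijkstra from Pirton:
Pirton: 0
Orton: 5  (via Pirton)
Varne: 14  (via Pirton)
Yarm: 16  (via Pirton)
Marden: 17  (via Pirton)
Wendle: 17  (via Pirton)
Linby: 18  (via Orton)
Brook: 21  (via Orton)
Ulver: 22  (via Yarm)
Jorvik: 22  (via Pirton)
Arlen: 36  (via Ulver)
Shortest route: Pirton–Yarm–Ulver–Arlen = 36 km.

36 km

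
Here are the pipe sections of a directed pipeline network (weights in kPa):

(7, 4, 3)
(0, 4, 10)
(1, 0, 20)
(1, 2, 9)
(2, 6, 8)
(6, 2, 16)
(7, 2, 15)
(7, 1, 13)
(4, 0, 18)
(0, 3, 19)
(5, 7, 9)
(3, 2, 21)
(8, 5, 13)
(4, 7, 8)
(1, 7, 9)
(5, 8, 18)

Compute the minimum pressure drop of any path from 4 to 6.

31 kPa

Candidate routes:
4 - 7 - 2 - 6: 8+15+8 = 31
4 - 7 - 1 - 2 - 6: 8+13+9+8 = 38
Cheapest is 4 - 7 - 2 - 6 at 31 kPa.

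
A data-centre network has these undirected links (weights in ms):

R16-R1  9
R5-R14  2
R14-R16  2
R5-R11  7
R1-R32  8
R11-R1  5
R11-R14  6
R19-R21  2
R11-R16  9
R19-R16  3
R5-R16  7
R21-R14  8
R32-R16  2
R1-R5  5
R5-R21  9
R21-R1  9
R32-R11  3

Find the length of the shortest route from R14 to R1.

7 ms

Enumerating some paths:
R14 → R11 → R1: 6+5 = 11
R14 → R5 → R1: 2+5 = 7
R14 → R16 → R1: 2+9 = 11
The minimum is 7 ms via R14 → R5 → R1.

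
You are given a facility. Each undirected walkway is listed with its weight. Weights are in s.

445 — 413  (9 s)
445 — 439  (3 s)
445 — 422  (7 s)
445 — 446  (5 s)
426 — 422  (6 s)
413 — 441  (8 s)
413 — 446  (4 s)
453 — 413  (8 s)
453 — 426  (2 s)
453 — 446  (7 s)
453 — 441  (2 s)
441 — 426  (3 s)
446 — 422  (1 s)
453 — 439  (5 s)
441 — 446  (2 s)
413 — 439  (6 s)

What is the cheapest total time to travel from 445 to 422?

Running Dijkstra from 445:
445: 0
439: 3  (via 445)
446: 5  (via 445)
422: 6  (via 446)
Shortest route: 445 → 446 → 422 = 6 s.

6 s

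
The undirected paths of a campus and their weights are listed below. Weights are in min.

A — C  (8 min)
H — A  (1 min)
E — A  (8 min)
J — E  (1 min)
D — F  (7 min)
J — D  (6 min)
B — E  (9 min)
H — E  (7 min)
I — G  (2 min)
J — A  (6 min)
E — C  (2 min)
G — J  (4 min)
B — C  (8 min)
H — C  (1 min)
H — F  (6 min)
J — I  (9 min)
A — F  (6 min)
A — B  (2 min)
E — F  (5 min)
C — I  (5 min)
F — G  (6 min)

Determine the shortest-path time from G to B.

11 min

Shortest distances from G:
G: 0
I: 2  (via G)
J: 4  (via G)
E: 5  (via J)
F: 6  (via G)
C: 7  (via I)
H: 8  (via C)
A: 9  (via H)
D: 10  (via J)
B: 11  (via A)
Shortest route: G–I–C–H–A–B = 11 min.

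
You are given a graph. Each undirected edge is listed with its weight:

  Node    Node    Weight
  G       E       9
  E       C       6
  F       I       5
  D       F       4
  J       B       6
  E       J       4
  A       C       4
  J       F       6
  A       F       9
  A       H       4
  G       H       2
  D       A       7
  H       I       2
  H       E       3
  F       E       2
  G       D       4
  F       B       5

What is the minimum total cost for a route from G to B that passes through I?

Shortest G→I: G–H–I = 4
Best I to B: I–F–B costing 10
Total via I: 4 + 10 = 14.

14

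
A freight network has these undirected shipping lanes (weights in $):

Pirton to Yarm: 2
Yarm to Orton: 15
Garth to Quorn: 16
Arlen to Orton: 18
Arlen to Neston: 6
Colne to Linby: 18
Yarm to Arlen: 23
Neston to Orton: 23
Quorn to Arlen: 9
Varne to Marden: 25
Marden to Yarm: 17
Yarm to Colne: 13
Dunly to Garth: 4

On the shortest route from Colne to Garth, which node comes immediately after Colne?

Enumerating some paths:
Colne → Yarm → Orton → Neston → Arlen → Quorn → Garth: 13+15+23+6+9+16 = 82
Colne → Yarm → Arlen → Quorn → Garth: 13+23+9+16 = 61
Colne → Yarm → Orton → Arlen → Quorn → Garth: 13+15+18+9+16 = 71
Cheapest is Colne → Yarm → Arlen → Quorn → Garth at $61.
So from Colne the first move is to Yarm.

Yarm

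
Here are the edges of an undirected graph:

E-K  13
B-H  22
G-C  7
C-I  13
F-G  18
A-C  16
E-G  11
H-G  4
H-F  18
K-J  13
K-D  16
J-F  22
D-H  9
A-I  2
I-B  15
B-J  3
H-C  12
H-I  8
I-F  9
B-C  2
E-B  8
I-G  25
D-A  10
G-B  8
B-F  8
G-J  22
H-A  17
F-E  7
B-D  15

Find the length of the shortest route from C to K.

Shortest distances from C:
C: 0
B: 2  (via C)
J: 5  (via B)
G: 7  (via C)
E: 10  (via B)
F: 10  (via B)
H: 11  (via G)
I: 13  (via C)
A: 15  (via I)
D: 17  (via B)
K: 18  (via J)
Shortest route: C–B–J–K = 18.

18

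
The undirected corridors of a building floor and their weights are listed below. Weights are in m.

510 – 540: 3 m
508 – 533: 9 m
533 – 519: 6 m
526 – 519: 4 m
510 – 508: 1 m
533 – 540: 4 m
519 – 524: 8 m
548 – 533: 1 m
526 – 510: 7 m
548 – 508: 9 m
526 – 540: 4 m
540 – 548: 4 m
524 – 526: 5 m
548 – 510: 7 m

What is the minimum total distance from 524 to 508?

Running Dijkstra from 524:
524: 0
526: 5  (via 524)
519: 8  (via 524)
540: 9  (via 526)
510: 12  (via 526)
548: 13  (via 540)
533: 13  (via 540)
508: 13  (via 510)
Shortest route: 524–526–510–508 = 13 m.

13 m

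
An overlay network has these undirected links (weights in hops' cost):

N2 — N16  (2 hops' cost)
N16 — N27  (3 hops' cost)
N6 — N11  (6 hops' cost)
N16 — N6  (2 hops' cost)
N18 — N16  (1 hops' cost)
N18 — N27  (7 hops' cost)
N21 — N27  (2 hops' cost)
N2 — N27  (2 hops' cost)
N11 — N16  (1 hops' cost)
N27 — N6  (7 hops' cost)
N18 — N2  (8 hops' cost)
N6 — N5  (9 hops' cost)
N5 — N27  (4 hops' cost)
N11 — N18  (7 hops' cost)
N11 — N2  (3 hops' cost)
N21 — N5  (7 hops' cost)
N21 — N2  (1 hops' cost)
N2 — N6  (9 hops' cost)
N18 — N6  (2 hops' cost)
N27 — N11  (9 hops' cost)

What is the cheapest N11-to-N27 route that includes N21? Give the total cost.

6 hops' cost

Best N11 to N21: N11 → N2 → N21 costing 4
Best N21 to N27: N21 → N27 costing 2
Total via N21: 4 + 2 = 6 hops' cost.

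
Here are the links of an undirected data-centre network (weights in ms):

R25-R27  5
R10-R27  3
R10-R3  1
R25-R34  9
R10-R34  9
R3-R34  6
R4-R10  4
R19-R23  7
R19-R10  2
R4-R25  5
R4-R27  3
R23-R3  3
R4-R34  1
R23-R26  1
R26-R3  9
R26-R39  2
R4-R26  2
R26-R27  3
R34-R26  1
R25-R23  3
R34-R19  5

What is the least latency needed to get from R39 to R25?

6 ms

Enumerating some paths:
R39–R26–R4–R25: 2+2+5 = 9
R39–R26–R23–R25: 2+1+3 = 6
R39–R26–R34–R4–R25: 2+1+1+5 = 9
Cheapest is R39–R26–R23–R25 at 6 ms.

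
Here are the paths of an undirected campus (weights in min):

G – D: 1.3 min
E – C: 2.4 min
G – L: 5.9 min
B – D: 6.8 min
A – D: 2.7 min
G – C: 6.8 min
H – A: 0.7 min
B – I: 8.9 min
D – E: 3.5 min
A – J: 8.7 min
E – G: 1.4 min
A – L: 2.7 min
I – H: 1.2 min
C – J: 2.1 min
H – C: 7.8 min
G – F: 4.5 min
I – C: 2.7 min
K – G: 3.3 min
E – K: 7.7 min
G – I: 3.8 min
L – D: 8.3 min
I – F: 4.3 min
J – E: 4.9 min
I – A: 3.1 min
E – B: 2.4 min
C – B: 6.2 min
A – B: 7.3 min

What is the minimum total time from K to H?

8 min

Enumerating some paths:
K–G–E–C–I–H: 3.3+1.4+2.4+2.7+1.2 = 11
K–G–D–A–H: 3.3+1.3+2.7+0.7 = 8
K–G–I–H: 3.3+3.8+1.2 = 8.3
K–G–I–A–H: 3.3+3.8+3.1+0.7 = 10.9
The minimum is 8 min via K–G–D–A–H.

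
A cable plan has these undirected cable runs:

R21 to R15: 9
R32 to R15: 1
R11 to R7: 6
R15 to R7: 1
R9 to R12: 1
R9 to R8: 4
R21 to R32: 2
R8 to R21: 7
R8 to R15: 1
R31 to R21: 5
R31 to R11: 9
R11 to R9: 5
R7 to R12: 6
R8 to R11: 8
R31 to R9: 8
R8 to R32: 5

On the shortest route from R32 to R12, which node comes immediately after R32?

R15

Candidate routes:
R32 → R15 → R8 → R9 → R12: 1+1+4+1 = 7
R32 → R8 → R9 → R12: 5+4+1 = 10
R32 → R15 → R7 → R12: 1+1+6 = 8
The minimum is 7 via R32 → R15 → R8 → R9 → R12.
So from R32 the first move is to R15.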